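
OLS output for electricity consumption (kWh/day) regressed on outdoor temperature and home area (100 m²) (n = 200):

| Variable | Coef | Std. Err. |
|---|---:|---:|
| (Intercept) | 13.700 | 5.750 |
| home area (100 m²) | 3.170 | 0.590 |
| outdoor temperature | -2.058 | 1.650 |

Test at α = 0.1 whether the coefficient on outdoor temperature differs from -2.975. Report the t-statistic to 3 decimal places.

Read off: b = -2.058, SE = 1.650 for outdoor temperature.
H₀: β₁ = -2.975 vs H₁: β₁ ≠ -2.975.
t = (-2.058 − (-2.975)) / 1.650 = 0.556.
df = n − k − 1 = 200 − 2 − 1 = 197.
Two-sided p ≈ 0.5790, which is ≥ 0.1, so fail to reject H₀.
The data are consistent with a true slope of -2.975 kWh/day per unit of outdoor temperature, holding the other predictors fixed.

t = 0.556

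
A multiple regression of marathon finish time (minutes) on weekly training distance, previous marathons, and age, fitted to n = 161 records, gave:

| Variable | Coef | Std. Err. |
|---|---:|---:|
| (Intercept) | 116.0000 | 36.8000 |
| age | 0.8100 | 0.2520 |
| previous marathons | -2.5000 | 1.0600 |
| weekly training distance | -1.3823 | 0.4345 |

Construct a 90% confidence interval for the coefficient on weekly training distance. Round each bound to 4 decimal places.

Read off: b = -1.3823, SE = 0.4345 for weekly training distance.
df = n − k − 1 = 161 − 3 − 1 = 157.
t* = t_{0.05, 157} = 1.654617.
Margin = t* × SE = 1.654617 × 0.4345 = 0.718931.
CI: -1.3823 ± 0.718931 → (-2.1012, -0.6634).

(-2.1012, -0.6634)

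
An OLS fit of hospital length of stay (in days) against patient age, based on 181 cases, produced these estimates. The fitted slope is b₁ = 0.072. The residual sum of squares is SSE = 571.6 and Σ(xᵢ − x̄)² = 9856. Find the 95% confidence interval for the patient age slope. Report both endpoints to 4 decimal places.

MSE = SSE/(n − 2) = 571.6/179 = 3.1933.
SE(b₁) = √(MSE/Sₓₓ) = √(3.1933/9856) = 0.0179999.
df = n − 2 = 179.
t* = t_{0.025, 179} = 1.973305.
Margin = t* × SE = 1.973305 × 0.0179999 = 0.035519.
CI: 0.072 ± 0.035519 → (0.0365, 0.1075).
With 95% confidence, each one-unit increase in patient age is associated with a change of between 0.0365 and 0.1075 days in hospital length of stay.

(0.0365, 0.1075)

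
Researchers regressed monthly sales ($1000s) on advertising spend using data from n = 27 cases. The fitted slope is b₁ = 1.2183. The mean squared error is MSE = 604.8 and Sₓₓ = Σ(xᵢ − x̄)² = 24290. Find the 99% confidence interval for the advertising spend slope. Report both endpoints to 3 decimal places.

(0.778, 1.658)

SE(b₁) = √(MSE/Sₓₓ) = √(604.8/24290) = 0.157795.
df = n − 2 = 25.
t* = t_{0.005, 25} = 2.787436.
Margin = t* × SE = 2.787436 × 0.157795 = 0.43984.
CI: 1.2183 ± 0.43984 → (0.778, 1.658).
With 99% confidence, each one-unit increase in advertising spend is associated with a change of between 0.778 and 1.658 $1000s in monthly sales.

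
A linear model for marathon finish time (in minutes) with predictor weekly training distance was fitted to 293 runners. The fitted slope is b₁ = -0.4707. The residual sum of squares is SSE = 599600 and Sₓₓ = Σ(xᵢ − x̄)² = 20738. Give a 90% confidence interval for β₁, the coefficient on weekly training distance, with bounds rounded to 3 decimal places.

MSE = SSE/(n − 2) = 599600/291 = 2060.48.
SE(b₁) = √(MSE/Sₓₓ) = √(2060.48/20738) = 0.315211.
df = n − 2 = 291.
t* = t_{0.05, 291} = 1.650107.
Margin = t* × SE = 1.650107 × 0.315211 = 0.52013.
CI: -0.4707 ± 0.52013 → (-0.991, 0.049).
With 90% confidence, each one-unit increase in weekly training distance is associated with a change of between -0.991 and 0.049 minutes in marathon finish time.

(-0.991, 0.049)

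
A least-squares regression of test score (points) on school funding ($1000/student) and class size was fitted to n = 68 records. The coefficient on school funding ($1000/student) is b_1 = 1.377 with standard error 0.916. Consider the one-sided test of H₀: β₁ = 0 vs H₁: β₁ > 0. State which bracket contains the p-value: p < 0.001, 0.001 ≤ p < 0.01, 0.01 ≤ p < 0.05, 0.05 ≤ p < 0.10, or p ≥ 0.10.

0.05 ≤ p < 0.10

t = 1.377 / 0.916 = 1.503.
df = n − k − 1 = 68 − 2 − 1 = 65.
One-sided p = P(T_{65} > t) ≈ 0.0688.
So 0.05 ≤ p < 0.10.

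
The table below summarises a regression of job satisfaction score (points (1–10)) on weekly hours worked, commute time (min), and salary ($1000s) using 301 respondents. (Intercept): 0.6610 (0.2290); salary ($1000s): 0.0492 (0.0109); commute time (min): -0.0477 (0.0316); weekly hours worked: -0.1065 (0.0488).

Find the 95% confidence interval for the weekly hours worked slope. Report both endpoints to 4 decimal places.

(-0.2025, -0.0105)

Read off: b = -0.1065, SE = 0.0488 for weekly hours worked.
df = n − k − 1 = 301 − 3 − 1 = 297.
t* = t_{0.025, 297} = 1.967984.
Margin = t* × SE = 1.967984 × 0.0488 = 0.096038.
CI: -0.1065 ± 0.096038 → (-0.2025, -0.0105).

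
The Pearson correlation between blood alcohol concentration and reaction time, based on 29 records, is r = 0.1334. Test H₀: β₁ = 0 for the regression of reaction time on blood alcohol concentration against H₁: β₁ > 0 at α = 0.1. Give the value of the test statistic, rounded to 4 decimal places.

t = 0.6994

t = r·√(n − 2)/√(1 − r²) = 0.1334·√27/√0.982204 = 0.6994.
df = n − 2 = 27.
One-sided p ≈ 0.2451, which is ≥ 0.1, so fail to reject H₀.
The data do not give significant evidence of a linear association between blood alcohol concentration and reaction time.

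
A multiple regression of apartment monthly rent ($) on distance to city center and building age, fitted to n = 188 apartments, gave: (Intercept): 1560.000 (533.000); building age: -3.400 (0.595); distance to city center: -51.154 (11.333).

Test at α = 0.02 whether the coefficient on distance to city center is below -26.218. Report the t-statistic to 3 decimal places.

t = -2.200

Read off: b = -51.154, SE = 11.333 for distance to city center.
H₀: β₁ = -26.218 vs H₁: β₁ < -26.218.
t = (-51.154 − (-26.218)) / 11.333 = -2.200.
df = n − k − 1 = 188 − 2 − 1 = 185.
One-sided p ≈ 0.0145, which is < 0.02, so reject H₀.
There is evidence that the true slope on distance to city center is below -26.218 $ per unit, holding the other predictors fixed.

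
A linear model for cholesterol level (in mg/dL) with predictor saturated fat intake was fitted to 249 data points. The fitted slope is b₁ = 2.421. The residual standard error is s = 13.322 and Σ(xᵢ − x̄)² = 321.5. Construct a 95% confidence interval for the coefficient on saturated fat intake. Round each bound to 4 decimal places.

(0.9576, 3.8844)

SE(b₁) = s/√Sₓₓ = 13.322/√321.5 = 0.742983.
df = n − 2 = 247.
t* = t_{0.025, 247} = 1.969615.
Margin = t* × SE = 1.969615 × 0.742983 = 1.463390.
CI: 2.421 ± 1.463390 → (0.9576, 3.8844).
With 95% confidence, each one-unit increase in saturated fat intake is associated with a change of between 0.9576 and 3.8844 mg/dL in cholesterol level.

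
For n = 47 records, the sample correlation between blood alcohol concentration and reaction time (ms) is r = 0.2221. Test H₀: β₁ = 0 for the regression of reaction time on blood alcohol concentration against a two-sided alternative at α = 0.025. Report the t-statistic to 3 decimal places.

t = 1.528

t = r·√(n − 2)/√(1 − r²) = 0.2221·√45/√0.950672 = 1.528.
df = n − 2 = 45.
Two-sided p ≈ 0.1335, which is ≥ 0.025, so fail to reject H₀.
The data do not give significant evidence of a linear association between blood alcohol concentration and reaction time.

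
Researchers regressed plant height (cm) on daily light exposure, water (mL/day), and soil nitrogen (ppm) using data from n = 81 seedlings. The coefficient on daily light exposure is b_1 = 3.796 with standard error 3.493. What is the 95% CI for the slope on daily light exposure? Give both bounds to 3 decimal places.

df = n − k − 1 = 81 − 3 − 1 = 77.
t* = t_{0.025, 77} = 1.991254.
Margin = t* × SE = 1.991254 × 3.493 = 6.95545.
CI: 3.796 ± 6.95545 → (-3.159, 10.751).
With 95% confidence, each one-unit increase in daily light exposure is associated with a change of between -3.159 and 10.751 cm in plant height, holding the other predictors fixed.

(-3.159, 10.751)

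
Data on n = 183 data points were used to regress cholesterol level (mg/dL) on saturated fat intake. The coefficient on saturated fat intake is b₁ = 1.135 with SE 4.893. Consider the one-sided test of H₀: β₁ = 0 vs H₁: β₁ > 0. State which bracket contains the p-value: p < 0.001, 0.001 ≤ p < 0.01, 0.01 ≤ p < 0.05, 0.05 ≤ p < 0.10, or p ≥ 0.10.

p ≥ 0.10

t = 1.135 / 4.893 = 0.232.
df = n − 2 = 183 − 2 = 181.
One-sided p = P(T_{181} > t) ≈ 0.4084.
So p ≥ 0.10.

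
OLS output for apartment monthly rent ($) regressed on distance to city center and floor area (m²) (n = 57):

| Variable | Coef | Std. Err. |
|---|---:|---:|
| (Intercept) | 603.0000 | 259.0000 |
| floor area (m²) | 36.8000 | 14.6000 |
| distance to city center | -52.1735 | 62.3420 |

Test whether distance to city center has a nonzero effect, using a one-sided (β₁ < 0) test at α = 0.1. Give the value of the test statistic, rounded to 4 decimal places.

t = -0.8369

Read off: b = -52.1735, SE = 62.3420 for distance to city center.
H₀: β₁ = 0 vs H₁: β₁ < 0.
t = -52.1735 / 62.3420 = -0.8369.
df = n − k − 1 = 57 − 2 − 1 = 54.
One-sided p ≈ 0.2032, which is ≥ 0.1, so fail to reject H₀.
The data do not give significant evidence that the true slope on distance to city center is negative, holding the other predictors fixed.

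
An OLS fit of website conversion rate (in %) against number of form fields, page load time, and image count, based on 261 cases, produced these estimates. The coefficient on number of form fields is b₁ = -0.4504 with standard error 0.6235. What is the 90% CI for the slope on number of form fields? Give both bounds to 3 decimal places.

(-1.480, 0.579)

df = n − k − 1 = 261 − 3 − 1 = 257.
t* = t_{0.05, 257} = 1.650804.
Margin = t* × SE = 1.650804 × 0.6235 = 1.02928.
CI: -0.4504 ± 1.02928 → (-1.480, 0.579).
With 90% confidence, each one-unit increase in number of form fields is associated with a change of between -1.480 and 0.579 % in website conversion rate, holding the other predictors fixed.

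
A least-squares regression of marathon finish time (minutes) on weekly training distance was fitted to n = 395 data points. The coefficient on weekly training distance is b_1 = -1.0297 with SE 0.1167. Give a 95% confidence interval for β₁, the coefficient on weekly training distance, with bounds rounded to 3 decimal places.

(-1.259, -0.800)

df = n − 2 = 395 − 2 = 393.
t* = t_{0.025, 393} = 1.966019.
Margin = t* × SE = 1.966019 × 0.1167 = 0.22943.
CI: -1.0297 ± 0.22943 → (-1.259, -0.800).
With 95% confidence, each one-unit increase in weekly training distance is associated with a change of between -1.259 and -0.800 minutes in marathon finish time.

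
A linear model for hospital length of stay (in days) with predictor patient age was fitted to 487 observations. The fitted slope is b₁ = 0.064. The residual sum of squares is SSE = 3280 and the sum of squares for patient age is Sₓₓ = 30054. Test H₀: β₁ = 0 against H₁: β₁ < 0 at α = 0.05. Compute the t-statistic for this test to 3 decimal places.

MSE = SSE/(n − 2) = 3280/485 = 6.76289.
SE(b₁) = √(MSE/Sₓₓ) = √(6.76289/30054) = 0.0150008.
t = 0.064 / 0.0150008 = 4.266.
df = n − 2 = 485.
One-sided p ≈ 1.0000, which is ≥ 0.05, so fail to reject H₀.
The data do not give significant evidence that the true slope on patient age is negative.

t = 4.266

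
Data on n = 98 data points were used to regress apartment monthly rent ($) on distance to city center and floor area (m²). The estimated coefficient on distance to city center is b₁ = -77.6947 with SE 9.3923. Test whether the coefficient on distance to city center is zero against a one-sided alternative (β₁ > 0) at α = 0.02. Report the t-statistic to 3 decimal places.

H₀: β₁ = 0 vs H₁: β₁ > 0.
t = (b₁ − β₁⁰)/SE = -77.6947 / 9.3923 = -8.272.
df = n − k − 1 = 98 − 2 − 1 = 95.
One-sided p ≈ 1.0000, which is ≥ 0.02, so fail to reject H₀.
The data do not give significant evidence that the true slope on distance to city center is positive, holding the other predictors fixed.

t = -8.272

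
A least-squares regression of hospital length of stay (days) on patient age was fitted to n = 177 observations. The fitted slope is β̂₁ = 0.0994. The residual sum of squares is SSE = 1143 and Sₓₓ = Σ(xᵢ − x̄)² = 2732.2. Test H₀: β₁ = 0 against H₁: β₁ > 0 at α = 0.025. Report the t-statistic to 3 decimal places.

t = 2.033

MSE = SSE/(n − 2) = 1143/175 = 6.53143.
SE(β̂₁) = √(MSE/Sₓₓ) = √(6.53143/2732.2) = 0.0488931.
t = 0.0994 / 0.0488931 = 2.033.
df = n − 2 = 175.
One-sided p ≈ 0.0218, which is < 0.025, so reject H₀.
There is evidence that the true slope on patient age is positive.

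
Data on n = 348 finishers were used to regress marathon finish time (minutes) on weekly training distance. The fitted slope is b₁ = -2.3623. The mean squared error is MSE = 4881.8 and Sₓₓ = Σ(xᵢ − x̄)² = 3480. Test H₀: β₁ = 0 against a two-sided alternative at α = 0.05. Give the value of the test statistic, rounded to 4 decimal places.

t = -1.9945

SE(b₁) = √(MSE/Sₓₓ) = √(4881.8/3480) = 1.18441.
t = -2.3623 / 1.18441 = -1.9945.
df = n − 2 = 346.
Two-sided p ≈ 0.0469, which is < 0.05, so reject H₀.
There is evidence that weekly training distance is associated with marathon finish time.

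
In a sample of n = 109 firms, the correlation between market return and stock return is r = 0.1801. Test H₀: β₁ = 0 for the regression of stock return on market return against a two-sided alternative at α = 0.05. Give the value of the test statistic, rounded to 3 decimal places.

t = 1.894

t = r·√(n − 2)/√(1 − r²) = 0.1801·√107/√0.967564 = 1.894.
df = n − 2 = 107.
Two-sided p ≈ 0.0609, which is ≥ 0.05, so fail to reject H₀.
The data do not give significant evidence of a linear association between market return and stock return.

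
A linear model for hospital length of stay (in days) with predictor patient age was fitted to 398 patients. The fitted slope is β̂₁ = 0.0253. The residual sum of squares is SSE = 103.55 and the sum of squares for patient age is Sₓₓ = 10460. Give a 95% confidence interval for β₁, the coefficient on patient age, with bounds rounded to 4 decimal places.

MSE = SSE/(n − 2) = 103.55/396 = 0.26149.
SE(β̂₁) = √(MSE/Sₓₓ) = √(0.26149/10460) = 0.0049999.
df = n − 2 = 396.
t* = t_{0.025, 396} = 1.965973.
Margin = t* × SE = 1.965973 × 0.0049999 = 0.009830.
CI: 0.0253 ± 0.009830 → (0.0155, 0.0351).
With 95% confidence, each one-unit increase in patient age is associated with a change of between 0.0155 and 0.0351 days in hospital length of stay.

(0.0155, 0.0351)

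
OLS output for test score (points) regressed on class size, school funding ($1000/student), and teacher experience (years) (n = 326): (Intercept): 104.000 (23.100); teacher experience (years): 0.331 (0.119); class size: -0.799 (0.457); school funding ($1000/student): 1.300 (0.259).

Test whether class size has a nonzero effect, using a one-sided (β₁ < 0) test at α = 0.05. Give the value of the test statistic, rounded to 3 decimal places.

t = -1.748

Read off: b = -0.799, SE = 0.457 for class size.
H₀: β₁ = 0 vs H₁: β₁ < 0.
t = -0.799 / 0.457 = -1.748.
df = n − k − 1 = 326 − 3 − 1 = 322.
One-sided p ≈ 0.0407, which is < 0.05, so reject H₀.
There is evidence that the true slope on class size is negative, holding the other predictors fixed.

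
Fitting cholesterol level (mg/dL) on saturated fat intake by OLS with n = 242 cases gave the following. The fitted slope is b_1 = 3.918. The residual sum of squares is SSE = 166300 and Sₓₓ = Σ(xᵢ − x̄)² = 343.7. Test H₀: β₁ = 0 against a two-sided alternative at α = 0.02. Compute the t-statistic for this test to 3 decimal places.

MSE = SSE/(n − 2) = 166300/240 = 692.917.
SE(b_1) = √(MSE/Sₓₓ) = √(692.917/343.7) = 1.41988.
t = 3.918 / 1.41988 = 2.759.
df = n − 2 = 240.
Two-sided p ≈ 0.0062, which is < 0.02, so reject H₀.
There is evidence that saturated fat intake is associated with cholesterol level.

t = 2.759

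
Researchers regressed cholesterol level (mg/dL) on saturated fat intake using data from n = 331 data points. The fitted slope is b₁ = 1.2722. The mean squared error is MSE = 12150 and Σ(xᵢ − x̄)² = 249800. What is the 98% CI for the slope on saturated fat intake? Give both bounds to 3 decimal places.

SE(b₁) = √(MSE/Sₓₓ) = √(12150/249800) = 0.220542.
df = n − 2 = 329.
t* = t_{0.01, 329} = 2.337735.
Margin = t* × SE = 2.337735 × 0.220542 = 0.51557.
CI: 1.2722 ± 0.51557 → (0.757, 1.788).
With 98% confidence, each one-unit increase in saturated fat intake is associated with a change of between 0.757 and 1.788 mg/dL in cholesterol level.

(0.757, 1.788)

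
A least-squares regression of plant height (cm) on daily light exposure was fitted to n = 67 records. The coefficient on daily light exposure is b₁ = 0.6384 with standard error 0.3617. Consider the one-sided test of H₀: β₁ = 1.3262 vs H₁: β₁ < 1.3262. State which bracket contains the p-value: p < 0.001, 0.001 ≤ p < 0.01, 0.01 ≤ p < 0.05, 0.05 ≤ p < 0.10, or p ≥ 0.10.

0.01 ≤ p < 0.05

t = (0.6384 − 1.3262) / 0.3617 = -1.902.
df = n − 2 = 67 − 2 = 65.
One-sided p = P(T_{65} < t) ≈ 0.0308.
So 0.01 ≤ p < 0.05.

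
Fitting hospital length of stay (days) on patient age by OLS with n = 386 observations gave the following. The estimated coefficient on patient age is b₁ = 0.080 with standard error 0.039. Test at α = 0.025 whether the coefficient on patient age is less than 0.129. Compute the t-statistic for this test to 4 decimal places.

H₀: β₁ = 0.129 vs H₁: β₁ < 0.129.
t = (b₁ − β₁⁰)/SE = (0.080 − 0.129) / 0.039 = -1.2564.
df = n − 2 = 386 − 2 = 384.
One-sided p ≈ 0.1049, which is ≥ 0.025, so fail to reject H₀.
The data do not give significant evidence that the true slope on patient age is below 0.129 days per unit.

t = -1.2564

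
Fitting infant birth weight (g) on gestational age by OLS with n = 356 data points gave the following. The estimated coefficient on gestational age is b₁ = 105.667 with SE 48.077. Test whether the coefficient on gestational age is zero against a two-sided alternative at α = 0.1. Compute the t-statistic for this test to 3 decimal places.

H₀: β₁ = 0 vs H₁: β₁ ≠ 0.
t = (b₁ − β₁⁰)/SE = 105.667 / 48.077 = 2.198.
df = n − 2 = 356 − 2 = 354.
Two-sided p ≈ 0.0286, which is < 0.1, so reject H₀.
There is evidence that gestational age is associated with infant birth weight.

t = 2.198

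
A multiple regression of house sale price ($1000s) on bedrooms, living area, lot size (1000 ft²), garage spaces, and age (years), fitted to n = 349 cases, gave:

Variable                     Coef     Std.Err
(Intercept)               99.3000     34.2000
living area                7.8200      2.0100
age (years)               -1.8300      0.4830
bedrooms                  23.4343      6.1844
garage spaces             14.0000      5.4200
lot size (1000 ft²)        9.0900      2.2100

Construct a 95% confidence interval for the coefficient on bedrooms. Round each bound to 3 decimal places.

Read off: b = 23.4343, SE = 6.1844 for bedrooms.
df = n − k − 1 = 349 − 5 − 1 = 343.
t* = t_{0.025, 343} = 1.966904.
Margin = t* × SE = 1.966904 × 6.1844 = 12.16412.
CI: 23.4343 ± 12.16412 → (11.270, 35.598).

(11.270, 35.598)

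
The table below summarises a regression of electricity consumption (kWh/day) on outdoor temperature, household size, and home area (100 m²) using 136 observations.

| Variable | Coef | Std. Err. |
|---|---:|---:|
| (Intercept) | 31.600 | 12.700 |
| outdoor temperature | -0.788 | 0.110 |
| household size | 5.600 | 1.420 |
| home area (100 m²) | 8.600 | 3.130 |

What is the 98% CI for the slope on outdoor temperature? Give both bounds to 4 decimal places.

(-1.0470, -0.5290)

Read off: b = -0.788, SE = 0.110 for outdoor temperature.
df = n − k − 1 = 136 − 3 − 1 = 132.
t* = t_{0.01, 132} = 2.35493.
Margin = t* × SE = 2.35493 × 0.110 = 0.259042.
CI: -0.788 ± 0.259042 → (-1.0470, -0.5290).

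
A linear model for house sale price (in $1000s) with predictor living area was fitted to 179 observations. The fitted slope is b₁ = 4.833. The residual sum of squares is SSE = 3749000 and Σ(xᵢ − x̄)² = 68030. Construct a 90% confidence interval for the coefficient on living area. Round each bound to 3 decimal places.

(3.910, 5.756)

MSE = SSE/(n − 2) = 3749000/177 = 21180.8.
SE(b₁) = √(MSE/Sₓₓ) = √(21180.8/68030) = 0.557983.
df = n − 2 = 177.
t* = t_{0.05, 177} = 1.653508.
Margin = t* × SE = 1.653508 × 0.557983 = 0.92263.
CI: 4.833 ± 0.92263 → (3.910, 5.756).
With 90% confidence, each one-unit increase in living area is associated with a change of between 3.910 and 5.756 $1000s in house sale price.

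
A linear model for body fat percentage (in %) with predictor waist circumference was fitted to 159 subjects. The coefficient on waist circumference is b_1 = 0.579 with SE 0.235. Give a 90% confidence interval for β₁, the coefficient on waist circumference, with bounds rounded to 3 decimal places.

(0.190, 0.968)

df = n − 2 = 159 − 2 = 157.
t* = t_{0.05, 157} = 1.654617.
Margin = t* × SE = 1.654617 × 0.235 = 0.38884.
CI: 0.579 ± 0.38884 → (0.190, 0.968).
With 90% confidence, each one-unit increase in waist circumference is associated with a change of between 0.190 and 0.968 % in body fat percentage.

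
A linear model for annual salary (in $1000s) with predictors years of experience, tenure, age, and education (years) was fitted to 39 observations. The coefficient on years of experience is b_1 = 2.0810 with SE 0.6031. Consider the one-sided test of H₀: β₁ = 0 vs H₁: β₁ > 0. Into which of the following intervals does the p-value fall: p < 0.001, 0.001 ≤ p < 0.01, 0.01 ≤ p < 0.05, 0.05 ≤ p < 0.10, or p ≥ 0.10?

t = 2.0810 / 0.6031 = 3.451.
df = n − k − 1 = 39 − 4 − 1 = 34.
One-sided p = P(T_{34} > t) ≈ 0.0008.
So p < 0.001.

p < 0.001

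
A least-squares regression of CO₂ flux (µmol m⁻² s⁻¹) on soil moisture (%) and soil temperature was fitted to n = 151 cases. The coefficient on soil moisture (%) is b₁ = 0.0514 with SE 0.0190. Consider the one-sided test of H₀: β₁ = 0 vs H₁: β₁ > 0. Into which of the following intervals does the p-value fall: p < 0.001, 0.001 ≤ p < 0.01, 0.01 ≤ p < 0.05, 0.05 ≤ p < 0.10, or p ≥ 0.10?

0.001 ≤ p < 0.01

t = 0.0514 / 0.0190 = 2.705.
df = n − k − 1 = 151 − 2 − 1 = 148.
One-sided p = P(T_{148} > t) ≈ 0.0038.
So 0.001 ≤ p < 0.01.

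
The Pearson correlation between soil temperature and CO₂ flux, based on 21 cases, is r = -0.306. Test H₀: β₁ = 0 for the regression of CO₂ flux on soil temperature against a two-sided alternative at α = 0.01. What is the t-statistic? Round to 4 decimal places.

t = r·√(n − 2)/√(1 − r²) = -0.306·√19/√0.906364 = -1.4010.
df = n − 2 = 19.
Two-sided p ≈ 0.1773, which is ≥ 0.01, so fail to reject H₀.
The data do not give significant evidence of a linear association between soil temperature and CO₂ flux.

t = -1.4010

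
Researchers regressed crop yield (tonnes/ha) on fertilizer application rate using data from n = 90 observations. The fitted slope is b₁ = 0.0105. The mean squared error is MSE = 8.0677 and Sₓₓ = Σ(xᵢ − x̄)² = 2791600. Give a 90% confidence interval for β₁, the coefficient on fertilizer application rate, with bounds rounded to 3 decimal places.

SE(b₁) = √(MSE/Sₓₓ) = √(8.0677/2791600) = 0.0017.
df = n − 2 = 88.
t* = t_{0.05, 88} = 1.662354.
Margin = t* × SE = 1.662354 × 0.0017 = 0.00283.
CI: 0.0105 ± 0.00283 → (0.008, 0.013).
With 90% confidence, each one-unit increase in fertilizer application rate is associated with a change of between 0.008 and 0.013 tonnes/ha in crop yield.

(0.008, 0.013)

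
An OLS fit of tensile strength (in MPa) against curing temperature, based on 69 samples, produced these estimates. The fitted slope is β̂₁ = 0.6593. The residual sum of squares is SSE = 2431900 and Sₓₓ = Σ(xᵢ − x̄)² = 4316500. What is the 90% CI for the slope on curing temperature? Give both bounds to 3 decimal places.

MSE = SSE/(n − 2) = 2431900/67 = 36297.
SE(β̂₁) = √(MSE/Sₓₓ) = √(36297/4316500) = 0.0917001.
df = n − 2 = 67.
t* = t_{0.05, 67} = 1.667916.
Margin = t* × SE = 1.667916 × 0.0917001 = 0.15295.
CI: 0.6593 ± 0.15295 → (0.506, 0.812).
With 90% confidence, each one-unit increase in curing temperature is associated with a change of between 0.506 and 0.812 MPa in tensile strength.

(0.506, 0.812)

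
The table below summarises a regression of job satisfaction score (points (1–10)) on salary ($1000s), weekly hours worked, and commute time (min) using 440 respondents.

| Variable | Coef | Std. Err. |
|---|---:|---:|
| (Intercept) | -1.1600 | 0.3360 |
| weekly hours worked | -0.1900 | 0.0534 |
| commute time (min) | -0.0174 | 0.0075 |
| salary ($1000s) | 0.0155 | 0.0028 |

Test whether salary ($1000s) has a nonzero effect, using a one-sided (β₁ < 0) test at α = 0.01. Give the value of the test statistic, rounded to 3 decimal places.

Read off: b = 0.0155, SE = 0.0028 for salary ($1000s).
H₀: β₁ = 0 vs H₁: β₁ < 0.
t = 0.0155 / 0.0028 = 5.536.
df = n − k − 1 = 440 − 3 − 1 = 436.
One-sided p ≈ 1.0000, which is ≥ 0.01, so fail to reject H₀.
The data do not give significant evidence that the true slope on salary ($1000s) is negative, holding the other predictors fixed.

t = 5.536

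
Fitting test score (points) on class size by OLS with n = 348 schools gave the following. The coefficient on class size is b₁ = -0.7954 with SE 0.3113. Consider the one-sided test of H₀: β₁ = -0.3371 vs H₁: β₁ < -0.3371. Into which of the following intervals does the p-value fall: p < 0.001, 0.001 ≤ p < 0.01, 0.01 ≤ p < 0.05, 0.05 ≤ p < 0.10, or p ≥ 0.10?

t = (-0.7954 − (-0.3371)) / 0.3113 = -1.472.
df = n − 2 = 348 − 2 = 346.
One-sided p = P(T_{346} < t) ≈ 0.0709.
So 0.05 ≤ p < 0.10.

0.05 ≤ p < 0.10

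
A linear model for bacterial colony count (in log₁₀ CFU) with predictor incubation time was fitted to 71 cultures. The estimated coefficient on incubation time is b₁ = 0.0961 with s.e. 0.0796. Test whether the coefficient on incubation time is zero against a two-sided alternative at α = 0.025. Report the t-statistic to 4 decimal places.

H₀: β₁ = 0 vs H₁: β₁ ≠ 0.
t = (b₁ − β₁⁰)/SE = 0.0961 / 0.0796 = 1.2073.
df = n − 2 = 71 − 2 = 69.
Two-sided p ≈ 0.2314, which is ≥ 0.025, so fail to reject H₀.
The data do not give significant evidence of an association between incubation time and bacterial colony count.

t = 1.2073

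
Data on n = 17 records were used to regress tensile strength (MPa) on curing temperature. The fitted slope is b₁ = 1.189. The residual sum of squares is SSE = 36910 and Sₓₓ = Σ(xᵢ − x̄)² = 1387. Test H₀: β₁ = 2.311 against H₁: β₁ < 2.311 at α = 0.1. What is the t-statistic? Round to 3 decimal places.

MSE = SSE/(n − 2) = 36910/15 = 2460.67.
SE(b₁) = √(MSE/Sₓₓ) = √(2460.67/1387) = 1.33195.
t = (1.189 − 2.311) / 1.33195 = -0.842.
df = n − 2 = 15.
One-sided p ≈ 0.2064, which is ≥ 0.1, so fail to reject H₀.
The data do not give significant evidence that the true slope on curing temperature is below 2.311 MPa per unit.

t = -0.842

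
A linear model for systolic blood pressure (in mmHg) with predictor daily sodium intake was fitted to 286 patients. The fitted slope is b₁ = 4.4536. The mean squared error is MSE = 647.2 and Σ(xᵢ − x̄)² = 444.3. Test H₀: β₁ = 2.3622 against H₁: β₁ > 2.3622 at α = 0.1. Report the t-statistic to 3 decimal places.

SE(b₁) = √(MSE/Sₓₓ) = √(647.2/444.3) = 1.20693.
t = (4.4536 − 2.3622) / 1.20693 = 1.733.
df = n − 2 = 284.
One-sided p ≈ 0.0421, which is < 0.1, so reject H₀.
There is evidence that the true slope on daily sodium intake exceeds 2.3622 mmHg per unit.

t = 1.733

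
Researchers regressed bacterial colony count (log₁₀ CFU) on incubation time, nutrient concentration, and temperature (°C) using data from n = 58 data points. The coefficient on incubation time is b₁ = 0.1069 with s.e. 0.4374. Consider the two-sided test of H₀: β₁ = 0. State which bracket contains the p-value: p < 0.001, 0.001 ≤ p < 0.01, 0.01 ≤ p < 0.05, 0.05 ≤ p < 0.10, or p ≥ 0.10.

p ≥ 0.10

t = 0.1069 / 0.4374 = 0.244.
df = n − k − 1 = 58 − 3 − 1 = 54.
Two-sided p = 2·P(T_{54} > |t|) ≈ 0.8078.
So p ≥ 0.10.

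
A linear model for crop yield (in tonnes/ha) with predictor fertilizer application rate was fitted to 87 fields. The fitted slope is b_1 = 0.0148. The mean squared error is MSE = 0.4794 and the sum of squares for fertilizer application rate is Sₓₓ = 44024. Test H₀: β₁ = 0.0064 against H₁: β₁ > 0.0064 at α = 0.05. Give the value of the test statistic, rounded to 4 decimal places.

t = 2.5455

SE(b_1) = √(MSE/Sₓₓ) = √(0.4794/44024) = 0.00329993.
t = (0.0148 − 0.0064) / 0.00329993 = 2.5455.
df = n − 2 = 85.
One-sided p ≈ 0.0064, which is < 0.05, so reject H₀.
There is evidence that the true slope on fertilizer application rate exceeds 0.0064 tonnes/ha per unit.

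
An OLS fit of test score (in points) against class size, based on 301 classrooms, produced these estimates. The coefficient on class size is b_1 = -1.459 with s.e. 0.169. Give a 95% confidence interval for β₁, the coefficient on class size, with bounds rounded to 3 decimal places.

(-1.792, -1.126)

df = n − 2 = 301 − 2 = 299.
t* = t_{0.025, 299} = 1.96793.
Margin = t* × SE = 1.96793 × 0.169 = 0.33258.
CI: -1.459 ± 0.33258 → (-1.792, -1.126).
With 95% confidence, each one-unit increase in class size is associated with a change of between -1.792 and -1.126 points in test score.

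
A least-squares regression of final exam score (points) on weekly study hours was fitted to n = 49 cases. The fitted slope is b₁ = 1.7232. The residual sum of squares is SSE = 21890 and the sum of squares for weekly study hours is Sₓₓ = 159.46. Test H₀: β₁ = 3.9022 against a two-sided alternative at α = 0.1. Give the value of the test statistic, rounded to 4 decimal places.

MSE = SSE/(n − 2) = 21890/47 = 465.745.
SE(b₁) = √(MSE/Sₓₓ) = √(465.745/159.46) = 1.70902.
t = (1.7232 − 3.9022) / 1.70902 = -1.2750.
df = n − 2 = 47.
Two-sided p ≈ 0.2086, which is ≥ 0.1, so fail to reject H₀.
The data are consistent with a true slope of 3.9022 points per unit of weekly study hours.

t = -1.2750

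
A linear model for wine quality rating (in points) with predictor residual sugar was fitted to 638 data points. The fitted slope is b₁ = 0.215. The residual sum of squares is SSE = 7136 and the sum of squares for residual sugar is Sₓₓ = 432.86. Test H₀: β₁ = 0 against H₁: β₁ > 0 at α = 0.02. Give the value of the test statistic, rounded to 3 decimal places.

t = 1.335

MSE = SSE/(n − 2) = 7136/636 = 11.2201.
SE(b₁) = √(MSE/Sₓₓ) = √(11.2201/432.86) = 0.161.
t = 0.215 / 0.161 = 1.335.
df = n − 2 = 636.
One-sided p ≈ 0.0911, which is ≥ 0.02, so fail to reject H₀.
The data do not give significant evidence that the true slope on residual sugar is positive.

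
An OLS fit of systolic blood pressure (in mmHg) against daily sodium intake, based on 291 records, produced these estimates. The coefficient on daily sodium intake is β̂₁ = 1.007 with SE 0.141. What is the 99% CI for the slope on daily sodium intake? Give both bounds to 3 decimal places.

df = n − 2 = 291 − 2 = 289.
t* = t_{0.005, 289} = 2.592948.
Margin = t* × SE = 2.592948 × 0.141 = 0.36561.
CI: 1.007 ± 0.36561 → (0.641, 1.373).
With 99% confidence, each one-unit increase in daily sodium intake is associated with a change of between 0.641 and 1.373 mmHg in systolic blood pressure.

(0.641, 1.373)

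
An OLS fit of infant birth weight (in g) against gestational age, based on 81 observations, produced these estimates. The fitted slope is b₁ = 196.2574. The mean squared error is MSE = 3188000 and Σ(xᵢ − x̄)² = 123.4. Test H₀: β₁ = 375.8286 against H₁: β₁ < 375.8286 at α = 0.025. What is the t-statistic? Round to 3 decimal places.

SE(b₁) = √(MSE/Sₓₓ) = √(3.188e+06/123.4) = 160.732.
t = (196.2574 − 375.8286) / 160.732 = -1.117.
df = n − 2 = 79.
One-sided p ≈ 0.1336, which is ≥ 0.025, so fail to reject H₀.
The data do not give significant evidence that the true slope on gestational age is below 375.8286 g per unit.

t = -1.117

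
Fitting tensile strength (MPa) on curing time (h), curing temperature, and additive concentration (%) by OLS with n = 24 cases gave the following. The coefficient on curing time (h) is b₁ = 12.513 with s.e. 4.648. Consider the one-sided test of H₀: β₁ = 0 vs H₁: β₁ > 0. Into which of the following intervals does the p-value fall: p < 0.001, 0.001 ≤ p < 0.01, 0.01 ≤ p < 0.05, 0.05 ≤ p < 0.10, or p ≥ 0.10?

t = 12.513 / 4.648 = 2.692.
df = n − k − 1 = 24 − 3 − 1 = 20.
One-sided p = P(T_{20} > t) ≈ 0.0070.
So 0.001 ≤ p < 0.01.

0.001 ≤ p < 0.01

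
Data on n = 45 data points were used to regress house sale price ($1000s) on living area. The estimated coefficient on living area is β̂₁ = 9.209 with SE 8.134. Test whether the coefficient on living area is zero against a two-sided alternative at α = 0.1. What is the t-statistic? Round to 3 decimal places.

t = 1.132

H₀: β₁ = 0 vs H₁: β₁ ≠ 0.
t = (β̂₁ − β₁⁰)/SE = 9.209 / 8.134 = 1.132.
df = n − 2 = 45 − 2 = 43.
Two-sided p ≈ 0.2638, which is ≥ 0.1, so fail to reject H₀.
The data do not give significant evidence of an association between living area and house sale price.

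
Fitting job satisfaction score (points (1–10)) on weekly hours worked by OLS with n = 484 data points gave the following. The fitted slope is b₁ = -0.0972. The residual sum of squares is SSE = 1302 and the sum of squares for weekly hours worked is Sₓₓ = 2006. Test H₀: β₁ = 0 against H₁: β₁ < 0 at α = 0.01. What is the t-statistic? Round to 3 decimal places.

MSE = SSE/(n − 2) = 1302/482 = 2.70124.
SE(b₁) = √(MSE/Sₓₓ) = √(2.70124/2006) = 0.0366958.
t = -0.0972 / 0.0366958 = -2.649.
df = n − 2 = 482.
One-sided p ≈ 0.0042, which is < 0.01, so reject H₀.
There is evidence that the true slope on weekly hours worked is negative.

t = -2.649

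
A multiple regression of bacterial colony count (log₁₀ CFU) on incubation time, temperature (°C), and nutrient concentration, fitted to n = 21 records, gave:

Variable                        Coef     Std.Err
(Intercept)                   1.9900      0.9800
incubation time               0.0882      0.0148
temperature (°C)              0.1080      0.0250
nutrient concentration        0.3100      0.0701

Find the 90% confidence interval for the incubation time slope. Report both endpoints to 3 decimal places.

Read off: b = 0.0882, SE = 0.0148 for incubation time.
df = n − k − 1 = 21 − 3 − 1 = 17.
t* = t_{0.05, 17} = 1.739607.
Margin = t* × SE = 1.739607 × 0.0148 = 0.02575.
CI: 0.0882 ± 0.02575 → (0.062, 0.114).

(0.062, 0.114)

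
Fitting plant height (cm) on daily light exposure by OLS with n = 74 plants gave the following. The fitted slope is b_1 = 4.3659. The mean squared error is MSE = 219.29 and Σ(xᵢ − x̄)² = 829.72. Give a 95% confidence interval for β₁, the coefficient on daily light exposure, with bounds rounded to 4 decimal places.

(3.3411, 5.3907)

SE(b_1) = √(MSE/Sₓₓ) = √(219.29/829.72) = 0.514095.
df = n − 2 = 72.
t* = t_{0.025, 72} = 1.993464.
Margin = t* × SE = 1.993464 × 0.514095 = 1.024830.
CI: 4.3659 ± 1.024830 → (3.3411, 5.3907).
With 95% confidence, each one-unit increase in daily light exposure is associated with a change of between 3.3411 and 5.3907 cm in plant height.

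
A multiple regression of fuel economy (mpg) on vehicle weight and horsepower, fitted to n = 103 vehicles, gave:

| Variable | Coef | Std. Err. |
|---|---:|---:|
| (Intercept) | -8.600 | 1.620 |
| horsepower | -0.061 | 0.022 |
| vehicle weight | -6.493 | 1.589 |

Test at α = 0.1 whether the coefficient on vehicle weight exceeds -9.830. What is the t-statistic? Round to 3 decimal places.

Read off: b = -6.493, SE = 1.589 for vehicle weight.
H₀: β₁ = -9.830 vs H₁: β₁ > -9.830.
t = (-6.493 − (-9.830)) / 1.589 = 2.100.
df = n − k − 1 = 103 − 2 − 1 = 100.
One-sided p ≈ 0.0191, which is < 0.1, so reject H₀.
There is evidence that the true slope on vehicle weight exceeds -9.830 mpg per unit, holding the other predictors fixed.

t = 2.100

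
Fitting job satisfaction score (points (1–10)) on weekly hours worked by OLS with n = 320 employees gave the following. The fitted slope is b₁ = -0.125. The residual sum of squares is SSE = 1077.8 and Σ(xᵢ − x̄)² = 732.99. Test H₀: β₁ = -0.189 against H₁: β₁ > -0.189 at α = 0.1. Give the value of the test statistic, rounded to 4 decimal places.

MSE = SSE/(n − 2) = 1077.8/318 = 3.38931.
SE(b₁) = √(MSE/Sₓₓ) = √(3.38931/732.99) = 0.0679996.
t = (-0.125 − (-0.189)) / 0.0679996 = 0.9412.
df = n − 2 = 318.
One-sided p ≈ 0.1737, which is ≥ 0.1, so fail to reject H₀.
The data do not give significant evidence that the true slope on weekly hours worked exceeds -0.189 points (1–10) per unit.

t = 0.9412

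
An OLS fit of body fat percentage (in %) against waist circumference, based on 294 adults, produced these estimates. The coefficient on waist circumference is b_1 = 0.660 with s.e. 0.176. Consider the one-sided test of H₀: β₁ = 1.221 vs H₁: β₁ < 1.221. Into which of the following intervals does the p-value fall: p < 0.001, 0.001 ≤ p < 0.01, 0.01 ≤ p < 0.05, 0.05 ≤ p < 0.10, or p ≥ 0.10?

t = (0.660 − 1.221) / 0.176 = -3.188.
df = n − 2 = 294 − 2 = 292.
One-sided p = P(T_{292} < t) ≈ 0.0008.
So p < 0.001.

p < 0.001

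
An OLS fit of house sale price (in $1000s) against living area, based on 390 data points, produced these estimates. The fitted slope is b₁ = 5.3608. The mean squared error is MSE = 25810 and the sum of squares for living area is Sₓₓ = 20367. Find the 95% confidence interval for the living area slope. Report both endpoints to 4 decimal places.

(3.1475, 7.5741)

SE(b₁) = √(MSE/Sₓₓ) = √(25810/20367) = 1.12572.
df = n − 2 = 388.
t* = t_{0.025, 388} = 1.966097.
Margin = t* × SE = 1.966097 × 1.12572 = 2.213275.
CI: 5.3608 ± 2.213275 → (3.1475, 7.5741).
With 95% confidence, each one-unit increase in living area is associated with a change of between 3.1475 and 7.5741 $1000s in house sale price.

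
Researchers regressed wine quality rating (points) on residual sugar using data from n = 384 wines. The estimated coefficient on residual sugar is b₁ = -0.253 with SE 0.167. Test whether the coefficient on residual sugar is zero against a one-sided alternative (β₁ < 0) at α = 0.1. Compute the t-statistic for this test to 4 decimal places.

t = -1.5150

H₀: β₁ = 0 vs H₁: β₁ < 0.
t = (b₁ − β₁⁰)/SE = -0.253 / 0.167 = -1.5150.
df = n − 2 = 384 − 2 = 382.
One-sided p ≈ 0.0653, which is < 0.1, so reject H₀.
There is evidence that the true slope on residual sugar is negative.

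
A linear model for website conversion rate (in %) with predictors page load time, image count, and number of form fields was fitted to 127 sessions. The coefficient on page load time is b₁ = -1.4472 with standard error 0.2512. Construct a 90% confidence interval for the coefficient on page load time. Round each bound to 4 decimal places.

(-1.8635, -1.0309)

df = n − k − 1 = 127 − 3 − 1 = 123.
t* = t_{0.05, 123} = 1.657336.
Margin = t* × SE = 1.657336 × 0.2512 = 0.416323.
CI: -1.4472 ± 0.416323 → (-1.8635, -1.0309).
With 90% confidence, each one-unit increase in page load time is associated with a change of between -1.8635 and -1.0309 % in website conversion rate, holding the other predictors fixed.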